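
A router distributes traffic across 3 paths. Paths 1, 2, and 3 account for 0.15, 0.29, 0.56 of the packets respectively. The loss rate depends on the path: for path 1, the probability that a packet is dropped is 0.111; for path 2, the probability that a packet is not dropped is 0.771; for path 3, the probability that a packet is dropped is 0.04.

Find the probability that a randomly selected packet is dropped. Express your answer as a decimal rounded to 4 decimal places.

P(L|2) = 1 − 0.771 = 0.229.
P(L) = P(L|1)·P(1) + P(L|2)·P(2) + P(L|3)·P(3)
      = 0.111·0.15 + 0.229·0.29 + 0.04·0.56
      = 0.01665 + 0.06641 + 0.0224 = 0.10546

P(L) ≈ 0.1055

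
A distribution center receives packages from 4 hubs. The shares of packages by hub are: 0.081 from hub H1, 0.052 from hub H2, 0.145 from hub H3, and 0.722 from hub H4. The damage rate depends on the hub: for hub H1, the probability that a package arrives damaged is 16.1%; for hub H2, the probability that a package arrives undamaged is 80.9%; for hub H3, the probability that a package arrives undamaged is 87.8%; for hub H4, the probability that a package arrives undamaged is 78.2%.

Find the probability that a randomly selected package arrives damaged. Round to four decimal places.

P(D) ≈ 0.1981

P(D|H2) = 1 − 0.809 = 0.191.
P(D|H3) = 1 − 0.878 = 0.122.
P(D|H4) = 1 − 0.782 = 0.218.
Using total probability over the partition,
P(D) = P(D|H1)·P(H1) + P(D|H2)·P(H2) + P(D|H3)·P(H3) + P(D|H4)·P(H4)
      = 0.161·0.081 + 0.191·0.052 + 0.122·0.145 + 0.218·0.722
      = 0.013041 + 0.009932 + 0.01769 + 0.157396 = 0.198059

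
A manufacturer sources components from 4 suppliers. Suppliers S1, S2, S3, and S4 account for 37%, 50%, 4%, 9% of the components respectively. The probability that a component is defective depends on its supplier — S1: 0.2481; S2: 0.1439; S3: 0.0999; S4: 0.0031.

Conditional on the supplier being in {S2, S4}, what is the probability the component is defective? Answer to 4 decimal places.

P(D|S) ≈ 0.1224

Let S = {S2, S4}.
P(S) = 0.5 + 0.09 = 0.59.
P(D ∩ S) = 0.1439·0.5 + 0.0031·0.09 = 0.07195 + 0.000279 = 0.072229.
P(D | S) = 0.072229 / 0.59 = 0.122422…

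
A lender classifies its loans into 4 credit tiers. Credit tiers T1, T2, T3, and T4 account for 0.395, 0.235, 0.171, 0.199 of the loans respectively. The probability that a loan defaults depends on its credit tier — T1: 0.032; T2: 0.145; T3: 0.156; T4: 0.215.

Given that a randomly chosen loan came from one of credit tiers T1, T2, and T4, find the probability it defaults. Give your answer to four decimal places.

Let S = {T1, T2, T4}.
P(S) = 0.395 + 0.235 + 0.199 = 0.829.
P(D ∩ S) = 0.032·0.395 + 0.145·0.235 + 0.215·0.199 = 0.01264 + 0.034075 + 0.042785 = 0.0895.
P(D | S) = 0.0895 / 0.829 = 0.107961…

P(D|S) ≈ 0.1080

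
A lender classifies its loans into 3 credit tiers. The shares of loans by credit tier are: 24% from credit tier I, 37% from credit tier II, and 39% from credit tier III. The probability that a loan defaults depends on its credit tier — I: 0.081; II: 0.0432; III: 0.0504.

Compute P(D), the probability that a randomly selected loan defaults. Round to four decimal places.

0.0551

P(D) = P(D|I)·P(I) + P(D|II)·P(II) + P(D|III)·P(III)
      = 0.081·0.24 + 0.0432·0.37 + 0.0504·0.39
      = 0.01944 + 0.015984 + 0.019656 = 0.05508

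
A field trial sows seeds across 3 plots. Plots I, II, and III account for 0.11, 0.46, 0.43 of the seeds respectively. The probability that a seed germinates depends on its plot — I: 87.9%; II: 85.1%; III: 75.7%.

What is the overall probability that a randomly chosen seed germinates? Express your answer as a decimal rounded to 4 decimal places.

Summing over the partition,
P(G) = P(G|I)·P(I) + P(G|II)·P(II) + P(G|III)·P(III)
      = 0.879·0.11 + 0.851·0.46 + 0.757·0.43
      = 0.09669 + 0.39146 + 0.32551 = 0.81366

P(G) ≈ 0.8137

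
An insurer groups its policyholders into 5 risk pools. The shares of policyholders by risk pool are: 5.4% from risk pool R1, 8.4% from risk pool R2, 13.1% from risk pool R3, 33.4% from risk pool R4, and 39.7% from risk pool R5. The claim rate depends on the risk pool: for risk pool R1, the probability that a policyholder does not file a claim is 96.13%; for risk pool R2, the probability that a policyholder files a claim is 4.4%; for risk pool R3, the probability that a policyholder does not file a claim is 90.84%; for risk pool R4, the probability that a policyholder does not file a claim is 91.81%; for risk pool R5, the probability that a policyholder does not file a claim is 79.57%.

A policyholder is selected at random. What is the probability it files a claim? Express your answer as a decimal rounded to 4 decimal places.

P(C|R1) = 1 − 0.9613 = 0.0387.
P(C|R3) = 1 − 0.9084 = 0.0916.
P(C|R4) = 1 − 0.9181 = 0.0819.
P(C|R5) = 1 − 0.7957 = 0.2043.
Using total probability over the partition,
P(C) = P(C|R1)·P(R1) + P(C|R2)·P(R2) + P(C|R3)·P(R3) + P(C|R4)·P(R4) + P(C|R5)·P(R5)
      = 0.0387·0.054 + 0.044·0.084 + 0.0916·0.131 + 0.0819·0.334 + 0.2043·0.397
      = 0.0020898 + 0.003696 + 0.0119996 + 0.0273546 + 0.0811071 = 0.1262471

0.1262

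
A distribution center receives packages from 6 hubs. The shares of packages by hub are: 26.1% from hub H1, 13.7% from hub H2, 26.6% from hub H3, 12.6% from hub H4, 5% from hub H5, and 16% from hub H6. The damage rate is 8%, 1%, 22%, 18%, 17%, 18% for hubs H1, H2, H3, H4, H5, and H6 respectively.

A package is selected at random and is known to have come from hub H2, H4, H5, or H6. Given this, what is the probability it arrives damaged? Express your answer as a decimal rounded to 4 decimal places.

Let S = {H2, H4, H5, H6}.
P(S) = 0.137 + 0.126 + 0.05 + 0.16 = 0.473.
P(D ∩ S) = 0.01·0.137 + 0.18·0.126 + 0.17·0.05 + 0.18·0.16 = 0.00137 + 0.02268 + 0.0085 + 0.0288 = 0.06135.
P(D | S) = 0.06135 / 0.473 = 0.129704…

P(D|S) ≈ 0.1297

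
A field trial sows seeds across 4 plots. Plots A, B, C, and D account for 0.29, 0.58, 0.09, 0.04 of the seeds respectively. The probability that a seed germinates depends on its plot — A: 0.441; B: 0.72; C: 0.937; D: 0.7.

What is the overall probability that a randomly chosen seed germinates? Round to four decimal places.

P(G) = P(G|A)·P(A) + P(G|B)·P(B) + P(G|C)·P(C) + P(G|D)·P(D)
      = 0.441·0.29 + 0.72·0.58 + 0.937·0.09 + 0.7·0.04
      = 0.12789 + 0.4176 + 0.08433 + 0.028 = 0.65782

P(G) ≈ 0.6578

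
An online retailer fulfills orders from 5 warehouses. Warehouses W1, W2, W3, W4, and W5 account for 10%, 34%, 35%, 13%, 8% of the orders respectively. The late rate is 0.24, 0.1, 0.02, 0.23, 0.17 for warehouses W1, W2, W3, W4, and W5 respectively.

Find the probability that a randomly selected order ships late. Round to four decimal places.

P(L) = P(L|W1)·P(W1) + P(L|W2)·P(W2) + P(L|W3)·P(W3) + P(L|W4)·P(W4) + P(L|W5)·P(W5)
      = 0.24·0.1 + 0.1·0.34 + 0.02·0.35 + 0.23·0.13 + 0.17·0.08
      = 0.024 + 0.034 + 0.007 + 0.0299 + 0.0136 = 0.1085

0.1085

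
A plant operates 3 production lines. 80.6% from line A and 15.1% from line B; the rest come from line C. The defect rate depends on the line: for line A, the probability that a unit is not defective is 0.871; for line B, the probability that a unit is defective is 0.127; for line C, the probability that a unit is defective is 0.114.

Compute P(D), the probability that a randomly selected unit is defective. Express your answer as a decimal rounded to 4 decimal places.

P(C) = 1 − (0.806 + 0.151) = 0.043.
P(D|A) = 1 − 0.871 = 0.129.
P(D) = P(D|A)·P(A) + P(D|B)·P(B) + P(D|C)·P(C)
      = 0.129·0.806 + 0.127·0.151 + 0.114·0.043
      = 0.103974 + 0.019177 + 0.004902 = 0.128053

0.1281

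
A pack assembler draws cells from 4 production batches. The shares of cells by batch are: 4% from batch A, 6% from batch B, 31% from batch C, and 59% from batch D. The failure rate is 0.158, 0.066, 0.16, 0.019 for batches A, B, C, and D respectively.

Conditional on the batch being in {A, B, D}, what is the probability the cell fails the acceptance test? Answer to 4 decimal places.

Let S = {A, B, D}.
P(S) = 0.04 + 0.06 + 0.59 = 0.69.
P(F ∩ S) = 0.158·0.04 + 0.066·0.06 + 0.019·0.59 = 0.00632 + 0.00396 + 0.01121 = 0.02149.
P(F | S) = 0.02149 / 0.69 = 0.031145…

0.0311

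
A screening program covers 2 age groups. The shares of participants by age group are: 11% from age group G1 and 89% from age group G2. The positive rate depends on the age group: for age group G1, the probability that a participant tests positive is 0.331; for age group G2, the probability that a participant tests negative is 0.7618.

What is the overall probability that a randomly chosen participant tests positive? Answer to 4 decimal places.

P(T|G2) = 1 − 0.7618 = 0.2382.
P(T) = P(T|G1)·P(G1) + P(T|G2)·P(G2)
      = 0.331·0.11 + 0.2382·0.89
      = 0.03641 + 0.211998 = 0.248408

0.2484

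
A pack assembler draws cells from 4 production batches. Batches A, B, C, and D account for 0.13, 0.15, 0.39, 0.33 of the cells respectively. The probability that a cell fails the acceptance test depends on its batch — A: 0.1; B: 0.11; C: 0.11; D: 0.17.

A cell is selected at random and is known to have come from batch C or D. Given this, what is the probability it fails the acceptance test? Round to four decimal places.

0.1375

Let S = {C, D}.
P(S) = 0.39 + 0.33 = 0.72.
P(F ∩ S) = 0.11·0.39 + 0.17·0.33 = 0.0429 + 0.0561 = 0.099.
P(F | S) = 0.099 / 0.72 = 0.137500…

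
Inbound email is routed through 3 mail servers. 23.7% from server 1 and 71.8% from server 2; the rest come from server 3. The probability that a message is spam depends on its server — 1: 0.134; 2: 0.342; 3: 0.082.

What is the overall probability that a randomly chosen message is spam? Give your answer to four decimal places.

P(S) ≈ 0.2810

P(3) = 1 − (0.237 + 0.718) = 0.045.
By the law of total probability,
P(S) = P(S|1)·P(1) + P(S|2)·P(2) + P(S|3)·P(3)
      = 0.134·0.237 + 0.342·0.718 + 0.082·0.045
      = 0.031758 + 0.245556 + 0.00369 = 0.281004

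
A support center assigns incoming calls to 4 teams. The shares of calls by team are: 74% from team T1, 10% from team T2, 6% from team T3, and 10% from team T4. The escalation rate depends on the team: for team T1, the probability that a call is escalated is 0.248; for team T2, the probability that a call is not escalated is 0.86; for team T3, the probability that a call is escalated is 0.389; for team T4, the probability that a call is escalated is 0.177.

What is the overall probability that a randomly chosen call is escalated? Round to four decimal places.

0.2386

P(E|T2) = 1 − 0.86 = 0.14.
P(E) = P(E|T1)·P(T1) + P(E|T2)·P(T2) + P(E|T3)·P(T3) + P(E|T4)·P(T4)
      = 0.248·0.74 + 0.14·0.1 + 0.389·0.06 + 0.177·0.1
      = 0.18352 + 0.014 + 0.02334 + 0.0177 = 0.23856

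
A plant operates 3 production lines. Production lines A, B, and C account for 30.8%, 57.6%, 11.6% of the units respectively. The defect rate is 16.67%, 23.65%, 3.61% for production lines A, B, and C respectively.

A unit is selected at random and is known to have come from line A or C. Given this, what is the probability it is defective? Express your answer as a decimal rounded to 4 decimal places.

0.1310

Let S = {A, C}.
P(S) = 0.308 + 0.116 = 0.424.
P(D ∩ S) = 0.1667·0.308 + 0.0361·0.116 = 0.0513436 + 0.0041876 = 0.0555312.
P(D | S) = 0.0555312 / 0.424 = 0.130970…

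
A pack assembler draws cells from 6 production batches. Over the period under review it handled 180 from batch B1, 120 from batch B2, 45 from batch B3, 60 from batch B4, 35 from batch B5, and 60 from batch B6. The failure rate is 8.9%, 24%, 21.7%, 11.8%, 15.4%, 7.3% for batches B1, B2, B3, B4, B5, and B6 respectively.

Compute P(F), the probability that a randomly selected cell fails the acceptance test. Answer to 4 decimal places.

P(F) ≈ 0.1429

Total: 180 + 120 + 45 + 60 + 35 + 60 = 500.
P(B1) = 180/500 = 0.36. P(B2) = 120/500 = 0.24. P(B3) = 45/500 = 0.09. P(B4) = 60/500 = 0.12. P(B5) = 35/500 = 0.07. P(B6) = 60/500 = 0.12.
Using total probability over the partition,
P(F) = P(F|B1)·P(B1) + P(F|B2)·P(B2) + P(F|B3)·P(B3) + P(F|B4)·P(B4) + P(F|B5)·P(B5) + P(F|B6)·P(B6)
      = 0.089·0.36 + 0.24·0.24 + 0.217·0.09 + 0.118·0.12 + 0.154·0.07 + 0.073·0.12
      = 0.03204 + 0.0576 + 0.01953 + 0.01416 + 0.01078 + 0.00876 = 0.14287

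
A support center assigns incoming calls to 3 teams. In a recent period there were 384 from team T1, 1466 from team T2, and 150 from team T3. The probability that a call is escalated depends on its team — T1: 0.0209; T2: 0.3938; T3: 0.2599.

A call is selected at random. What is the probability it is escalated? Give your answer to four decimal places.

Total: 384 + 1466 + 150 = 2000.
P(T1) = 384/2000 = 0.192. P(T2) = 1466/2000 = 0.733. P(T3) = 150/2000 = 0.075.
Summing over the partition,
P(E) = P(E|T1)·P(T1) + P(E|T2)·P(T2) + P(E|T3)·P(T3)
      = 0.0209·0.192 + 0.3938·0.733 + 0.2599·0.075
      = 0.0040128 + 0.2886554 + 0.0194925 = 0.3121607

P(E) ≈ 0.3122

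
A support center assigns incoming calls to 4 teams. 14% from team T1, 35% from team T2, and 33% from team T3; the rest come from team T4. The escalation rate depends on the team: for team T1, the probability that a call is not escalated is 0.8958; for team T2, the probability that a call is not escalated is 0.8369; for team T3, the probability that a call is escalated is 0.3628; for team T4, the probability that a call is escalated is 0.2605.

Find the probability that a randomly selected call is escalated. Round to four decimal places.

P(T4) = 1 − (0.14 + 0.35 + 0.33) = 0.18.
P(E|T1) = 1 − 0.8958 = 0.1042.
P(E|T2) = 1 − 0.8369 = 0.1631.
P(E) = P(E|T1)·P(T1) + P(E|T2)·P(T2) + P(E|T3)·P(T3) + P(E|T4)·P(T4)
      = 0.1042·0.14 + 0.1631·0.35 + 0.3628·0.33 + 0.2605·0.18
      = 0.014588 + 0.057085 + 0.119724 + 0.04689 = 0.238287

P(E) ≈ 0.2383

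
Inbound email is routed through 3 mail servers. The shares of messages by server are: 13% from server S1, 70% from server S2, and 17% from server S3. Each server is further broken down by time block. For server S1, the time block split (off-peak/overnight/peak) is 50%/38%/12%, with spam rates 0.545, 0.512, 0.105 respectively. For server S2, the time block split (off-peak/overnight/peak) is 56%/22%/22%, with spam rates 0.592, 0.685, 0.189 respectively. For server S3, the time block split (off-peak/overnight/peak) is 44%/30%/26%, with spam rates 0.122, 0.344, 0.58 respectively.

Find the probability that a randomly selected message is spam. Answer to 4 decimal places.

P(S) ≈ 0.4813

P(S|S1) = 0.5·0.545 + 0.38·0.512 + 0.12·0.105 = 0.2725 + 0.19456 + 0.0126 = 0.47966
P(S|S2) = 0.56·0.592 + 0.22·0.685 + 0.22·0.189 = 0.33152 + 0.1507 + 0.04158 = 0.5238
P(S|S3) = 0.44·0.122 + 0.3·0.344 + 0.26·0.58 = 0.05368 + 0.1032 + 0.1508 = 0.30768
By total probability over the outer partition,
P(S) = 0.13·0.47966 + 0.7·0.5238 + 0.17·0.30768
      = 0.0623558 + 0.36666 + 0.0523056 = 0.4813214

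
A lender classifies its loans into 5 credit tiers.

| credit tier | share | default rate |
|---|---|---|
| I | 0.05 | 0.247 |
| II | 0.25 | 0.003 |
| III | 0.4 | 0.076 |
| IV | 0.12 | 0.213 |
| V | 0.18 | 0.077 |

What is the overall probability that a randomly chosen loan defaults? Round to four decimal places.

By the law of total probability,
P(D) = P(D|I)·P(I) + P(D|II)·P(II) + P(D|III)·P(III) + P(D|IV)·P(IV) + P(D|V)·P(V)
      = 0.247·0.05 + 0.003·0.25 + 0.076·0.4 + 0.213·0.12 + 0.077·0.18
      = 0.01235 + 0.00075 + 0.0304 + 0.02556 + 0.01386 = 0.08292

0.0829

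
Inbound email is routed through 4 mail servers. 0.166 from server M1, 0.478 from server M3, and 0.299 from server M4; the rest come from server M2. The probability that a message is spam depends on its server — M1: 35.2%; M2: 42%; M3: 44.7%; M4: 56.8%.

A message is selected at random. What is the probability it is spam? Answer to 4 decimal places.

0.4659

P(M2) = 1 − (0.166 + 0.478 + 0.299) = 0.057.
P(S) = P(S|M1)·P(M1) + P(S|M2)·P(M2) + P(S|M3)·P(M3) + P(S|M4)·P(M4)
      = 0.352·0.166 + 0.42·0.057 + 0.447·0.478 + 0.568·0.299
      = 0.058432 + 0.02394 + 0.213666 + 0.169832 = 0.46587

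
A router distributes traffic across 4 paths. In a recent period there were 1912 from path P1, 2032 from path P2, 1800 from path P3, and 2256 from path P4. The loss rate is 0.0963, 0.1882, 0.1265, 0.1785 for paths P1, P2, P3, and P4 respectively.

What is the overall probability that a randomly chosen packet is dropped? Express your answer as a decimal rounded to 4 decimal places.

P(L) ≈ 0.1496

Total: 1912 + 2032 + 1800 + 2256 = 8000.
P(P1) = 1912/8000 = 0.239. P(P2) = 2032/8000 = 0.254. P(P3) = 1800/8000 = 0.225. P(P4) = 2256/8000 = 0.282.
By the law of total probability,
P(L) = P(L|P1)·P(P1) + P(L|P2)·P(P2) + P(L|P3)·P(P3) + P(L|P4)·P(P4)
      = 0.0963·0.239 + 0.1882·0.254 + 0.1265·0.225 + 0.1785·0.282
      = 0.0230157 + 0.0478028 + 0.0284625 + 0.050337 = 0.149618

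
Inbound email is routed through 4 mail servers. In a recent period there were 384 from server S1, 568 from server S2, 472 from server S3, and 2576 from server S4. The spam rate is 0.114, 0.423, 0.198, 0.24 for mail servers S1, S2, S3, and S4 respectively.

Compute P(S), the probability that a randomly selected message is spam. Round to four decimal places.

0.2489

Total: 384 + 568 + 472 + 2576 = 4000.
P(S1) = 384/4000 = 0.096. P(S2) = 568/4000 = 0.142. P(S3) = 472/4000 = 0.118. P(S4) = 2576/4000 = 0.644.
P(S) = P(S|S1)·P(S1) + P(S|S2)·P(S2) + P(S|S3)·P(S3) + P(S|S4)·P(S4)
      = 0.114·0.096 + 0.423·0.142 + 0.198·0.118 + 0.24·0.644
      = 0.010944 + 0.060066 + 0.023364 + 0.15456 = 0.248934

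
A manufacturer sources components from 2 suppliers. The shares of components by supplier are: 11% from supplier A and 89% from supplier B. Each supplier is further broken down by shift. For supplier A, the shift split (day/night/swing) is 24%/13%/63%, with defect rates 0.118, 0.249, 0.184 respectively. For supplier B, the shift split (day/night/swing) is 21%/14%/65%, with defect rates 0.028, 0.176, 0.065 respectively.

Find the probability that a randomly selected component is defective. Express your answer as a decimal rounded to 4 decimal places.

0.0842

P(D|A) = 0.24·0.118 + 0.13·0.249 + 0.63·0.184 = 0.02832 + 0.03237 + 0.11592 = 0.17661
P(D|B) = 0.21·0.028 + 0.14·0.176 + 0.65·0.065 = 0.00588 + 0.02464 + 0.04225 = 0.07277
By total probability over the outer partition,
P(D) = 0.11·0.17661 + 0.89·0.07277
      = 0.0194271 + 0.0647653 = 0.0841924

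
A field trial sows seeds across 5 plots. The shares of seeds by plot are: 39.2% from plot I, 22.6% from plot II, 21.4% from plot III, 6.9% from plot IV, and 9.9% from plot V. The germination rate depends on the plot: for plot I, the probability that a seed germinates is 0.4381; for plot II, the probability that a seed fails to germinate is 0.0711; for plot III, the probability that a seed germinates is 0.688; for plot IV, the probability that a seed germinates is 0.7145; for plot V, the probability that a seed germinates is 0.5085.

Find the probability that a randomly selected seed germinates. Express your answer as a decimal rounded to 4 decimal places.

P(G) ≈ 0.6285

P(G|II) = 1 − 0.0711 = 0.9289.
Summing over the partition,
P(G) = P(G|I)·P(I) + P(G|II)·P(II) + P(G|III)·P(III) + P(G|IV)·P(IV) + P(G|V)·P(V)
      = 0.4381·0.392 + 0.9289·0.226 + 0.688·0.214 + 0.7145·0.069 + 0.5085·0.099
      = 0.1717352 + 0.2099314 + 0.147232 + 0.0493005 + 0.0503415 = 0.6285406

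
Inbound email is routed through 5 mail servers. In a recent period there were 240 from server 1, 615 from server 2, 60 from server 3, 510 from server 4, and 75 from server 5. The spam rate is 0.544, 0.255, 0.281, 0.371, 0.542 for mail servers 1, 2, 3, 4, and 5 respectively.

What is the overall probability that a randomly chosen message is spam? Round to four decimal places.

Total: 240 + 615 + 60 + 510 + 75 = 1500.
P(1) = 240/1500 = 0.16. P(2) = 615/1500 = 0.41. P(3) = 60/1500 = 0.04. P(4) = 510/1500 = 0.34. P(5) = 75/1500 = 0.05.
P(S) = P(S|1)·P(1) + P(S|2)·P(2) + P(S|3)·P(3) + P(S|4)·P(4) + P(S|5)·P(5)
      = 0.544·0.16 + 0.255·0.41 + 0.281·0.04 + 0.371·0.34 + 0.542·0.05
      = 0.08704 + 0.10455 + 0.01124 + 0.12614 + 0.0271 = 0.35607

0.3561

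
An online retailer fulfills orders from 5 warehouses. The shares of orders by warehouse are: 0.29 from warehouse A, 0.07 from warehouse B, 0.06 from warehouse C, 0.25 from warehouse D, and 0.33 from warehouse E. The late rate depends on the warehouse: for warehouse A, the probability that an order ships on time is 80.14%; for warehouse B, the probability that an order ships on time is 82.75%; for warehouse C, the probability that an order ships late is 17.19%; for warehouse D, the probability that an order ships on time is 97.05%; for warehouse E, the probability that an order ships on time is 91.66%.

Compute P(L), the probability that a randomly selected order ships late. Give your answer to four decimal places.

P(L|A) = 1 − 0.8014 = 0.1986.
P(L|B) = 1 − 0.8275 = 0.1725.
P(L|D) = 1 − 0.9705 = 0.0295.
P(L|E) = 1 − 0.9166 = 0.0834.
Using total probability over the partition,
P(L) = P(L|A)·P(A) + P(L|B)·P(B) + P(L|C)·P(C) + P(L|D)·P(D) + P(L|E)·P(E)
      = 0.1986·0.29 + 0.1725·0.07 + 0.1719·0.06 + 0.0295·0.25 + 0.0834·0.33
      = 0.057594 + 0.012075 + 0.010314 + 0.007375 + 0.027522 = 0.11488

0.1149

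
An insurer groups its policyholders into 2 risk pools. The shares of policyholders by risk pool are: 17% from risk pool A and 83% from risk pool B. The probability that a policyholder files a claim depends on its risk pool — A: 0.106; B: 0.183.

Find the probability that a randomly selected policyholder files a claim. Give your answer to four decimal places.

P(C) = P(C|A)·P(A) + P(C|B)·P(B)
      = 0.106·0.17 + 0.183·0.83
      = 0.01802 + 0.15189 = 0.16991

P(C) ≈ 0.1699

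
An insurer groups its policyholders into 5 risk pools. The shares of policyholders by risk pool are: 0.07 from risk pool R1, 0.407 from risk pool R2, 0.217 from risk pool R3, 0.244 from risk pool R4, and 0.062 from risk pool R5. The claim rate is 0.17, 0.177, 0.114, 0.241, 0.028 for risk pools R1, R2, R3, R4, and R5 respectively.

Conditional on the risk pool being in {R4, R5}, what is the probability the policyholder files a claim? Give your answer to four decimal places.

Let S = {R4, R5}.
P(S) = 0.244 + 0.062 = 0.306.
P(C ∩ S) = 0.241·0.244 + 0.028·0.062 = 0.058804 + 0.001736 = 0.06054.
P(C | S) = 0.06054 / 0.306 = 0.197843…

P(C|S) ≈ 0.1978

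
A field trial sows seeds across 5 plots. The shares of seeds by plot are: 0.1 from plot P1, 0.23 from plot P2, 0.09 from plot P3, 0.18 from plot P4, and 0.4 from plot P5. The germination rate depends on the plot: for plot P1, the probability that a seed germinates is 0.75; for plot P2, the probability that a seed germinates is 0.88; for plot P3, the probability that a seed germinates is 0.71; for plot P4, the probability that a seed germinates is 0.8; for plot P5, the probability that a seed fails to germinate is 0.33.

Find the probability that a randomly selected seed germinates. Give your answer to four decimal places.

P(G|P5) = 1 − 0.33 = 0.67.
P(G) = P(G|P1)·P(P1) + P(G|P2)·P(P2) + P(G|P3)·P(P3) + P(G|P4)·P(P4) + P(G|P5)·P(P5)
      = 0.75·0.1 + 0.88·0.23 + 0.71·0.09 + 0.8·0.18 + 0.67·0.4
      = 0.075 + 0.2024 + 0.0639 + 0.144 + 0.268 = 0.7533

0.7533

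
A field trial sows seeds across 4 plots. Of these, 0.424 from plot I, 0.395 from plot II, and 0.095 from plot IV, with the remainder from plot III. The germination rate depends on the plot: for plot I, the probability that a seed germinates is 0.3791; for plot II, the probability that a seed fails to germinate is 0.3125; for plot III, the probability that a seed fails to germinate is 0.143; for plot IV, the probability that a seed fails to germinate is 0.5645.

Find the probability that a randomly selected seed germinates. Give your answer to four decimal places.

P(G) ≈ 0.5474

P(III) = 1 − (0.424 + 0.395 + 0.095) = 0.086.
P(G|II) = 1 − 0.3125 = 0.6875.
P(G|III) = 1 − 0.143 = 0.857.
P(G|IV) = 1 − 0.5645 = 0.4355.
P(G) = P(G|I)·P(I) + P(G|II)·P(II) + P(G|III)·P(III) + P(G|IV)·P(IV)
      = 0.3791·0.424 + 0.6875·0.395 + 0.857·0.086 + 0.4355·0.095
      = 0.1607384 + 0.2715625 + 0.073702 + 0.0413725 = 0.5473754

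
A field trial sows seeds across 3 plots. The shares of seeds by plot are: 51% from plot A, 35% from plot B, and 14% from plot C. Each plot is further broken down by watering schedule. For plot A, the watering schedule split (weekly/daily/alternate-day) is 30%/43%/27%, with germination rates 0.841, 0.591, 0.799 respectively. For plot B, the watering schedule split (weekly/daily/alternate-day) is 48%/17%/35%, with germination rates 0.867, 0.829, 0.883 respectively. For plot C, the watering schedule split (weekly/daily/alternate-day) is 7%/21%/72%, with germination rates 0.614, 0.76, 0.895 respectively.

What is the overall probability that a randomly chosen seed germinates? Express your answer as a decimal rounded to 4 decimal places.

P(G|A) = 0.3·0.841 + 0.43·0.591 + 0.27·0.799 = 0.2523 + 0.25413 + 0.21573 = 0.72216
P(G|B) = 0.48·0.867 + 0.17·0.829 + 0.35·0.883 = 0.41616 + 0.14093 + 0.30905 = 0.86614
P(G|C) = 0.07·0.614 + 0.21·0.76 + 0.72·0.895 = 0.04298 + 0.1596 + 0.6444 = 0.84698
Then overall,
P(G) = 0.51·0.72216 + 0.35·0.86614 + 0.14·0.84698
      = 0.3683016 + 0.303149 + 0.1185772 = 0.7900278

P(G) ≈ 0.7900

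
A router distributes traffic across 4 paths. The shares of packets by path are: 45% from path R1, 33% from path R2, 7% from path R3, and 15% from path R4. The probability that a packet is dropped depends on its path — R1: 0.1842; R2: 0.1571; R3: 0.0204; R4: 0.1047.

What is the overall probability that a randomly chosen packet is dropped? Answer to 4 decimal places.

0.1519

Using total probability over the partition,
P(L) = P(L|R1)·P(R1) + P(L|R2)·P(R2) + P(L|R3)·P(R3) + P(L|R4)·P(R4)
      = 0.1842·0.45 + 0.1571·0.33 + 0.0204·0.07 + 0.1047·0.15
      = 0.08289 + 0.051843 + 0.001428 + 0.015705 = 0.151866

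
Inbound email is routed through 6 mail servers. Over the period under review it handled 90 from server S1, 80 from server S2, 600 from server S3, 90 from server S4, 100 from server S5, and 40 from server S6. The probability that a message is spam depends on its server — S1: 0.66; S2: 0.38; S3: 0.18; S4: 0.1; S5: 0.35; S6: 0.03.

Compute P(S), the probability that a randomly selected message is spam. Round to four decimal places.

P(S) ≈ 0.2430

Total: 90 + 80 + 600 + 90 + 100 + 40 = 1000.
P(S1) = 90/1000 = 0.09. P(S2) = 80/1000 = 0.08. P(S3) = 600/1000 = 0.6. P(S4) = 90/1000 = 0.09. P(S5) = 100/1000 = 0.1. P(S6) = 40/1000 = 0.04.
P(S) = P(S|S1)·P(S1) + P(S|S2)·P(S2) + P(S|S3)·P(S3) + P(S|S4)·P(S4) + P(S|S5)·P(S5) + P(S|S6)·P(S6)
      = 0.66·0.09 + 0.38·0.08 + 0.18·0.6 + 0.1·0.09 + 0.35·0.1 + 0.03·0.04
      = 0.0594 + 0.0304 + 0.108 + 0.009 + 0.035 + 0.0012 = 0.243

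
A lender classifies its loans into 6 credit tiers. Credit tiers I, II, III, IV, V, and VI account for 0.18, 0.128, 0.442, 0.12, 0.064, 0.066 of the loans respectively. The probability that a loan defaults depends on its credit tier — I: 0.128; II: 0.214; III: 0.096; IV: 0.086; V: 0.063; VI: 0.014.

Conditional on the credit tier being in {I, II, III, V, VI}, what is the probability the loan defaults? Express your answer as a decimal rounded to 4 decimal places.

Let S = {I, II, III, V, VI}.
P(S) = 0.18 + 0.128 + 0.442 + 0.064 + 0.066 = 0.88.
P(D ∩ S) = 0.128·0.18 + 0.214·0.128 + 0.096·0.442 + 0.063·0.064 + 0.014·0.066 = 0.02304 + 0.027392 + 0.042432 + 0.004032 + 0.000924 = 0.09782.
P(D | S) = 0.09782 / 0.88 = 0.111159…

P(D|S) ≈ 0.1112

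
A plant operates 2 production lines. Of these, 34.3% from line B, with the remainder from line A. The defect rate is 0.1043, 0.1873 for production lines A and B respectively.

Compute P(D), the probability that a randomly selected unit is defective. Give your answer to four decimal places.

P(D) ≈ 0.1328

P(A) = 1 − (0.343) = 0.657.
Using total probability over the partition,
P(D) = P(D|A)·P(A) + P(D|B)·P(B)
      = 0.1043·0.657 + 0.1873·0.343
      = 0.0685251 + 0.0642439 = 0.132769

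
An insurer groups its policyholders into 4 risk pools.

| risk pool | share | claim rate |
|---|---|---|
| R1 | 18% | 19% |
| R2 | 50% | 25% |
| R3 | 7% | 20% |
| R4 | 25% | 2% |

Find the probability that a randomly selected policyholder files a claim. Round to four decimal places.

P(C) ≈ 0.1782

Using total probability over the partition,
P(C) = P(C|R1)·P(R1) + P(C|R2)·P(R2) + P(C|R3)·P(R3) + P(C|R4)·P(R4)
      = 0.19·0.18 + 0.25·0.5 + 0.2·0.07 + 0.02·0.25
      = 0.0342 + 0.125 + 0.014 + 0.005 = 0.1782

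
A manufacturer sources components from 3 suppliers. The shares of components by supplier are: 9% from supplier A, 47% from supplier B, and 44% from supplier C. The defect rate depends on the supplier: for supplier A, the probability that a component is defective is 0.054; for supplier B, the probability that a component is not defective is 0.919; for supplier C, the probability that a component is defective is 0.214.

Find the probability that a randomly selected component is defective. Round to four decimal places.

P(D|B) = 1 − 0.919 = 0.081.
Summing over the partition,
P(D) = P(D|A)·P(A) + P(D|B)·P(B) + P(D|C)·P(C)
      = 0.054·0.09 + 0.081·0.47 + 0.214·0.44
      = 0.00486 + 0.03807 + 0.09416 = 0.13709

P(D) ≈ 0.1371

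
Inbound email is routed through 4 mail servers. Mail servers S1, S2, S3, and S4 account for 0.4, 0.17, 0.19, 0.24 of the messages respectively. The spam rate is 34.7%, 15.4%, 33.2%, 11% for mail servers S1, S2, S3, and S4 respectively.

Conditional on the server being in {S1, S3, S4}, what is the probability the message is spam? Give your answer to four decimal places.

Let J = {S1, S3, S4}.
P(J) = 0.4 + 0.19 + 0.24 = 0.83.
P(S ∩ J) = 0.347·0.4 + 0.332·0.19 + 0.11·0.24 = 0.1388 + 0.06308 + 0.0264 = 0.22828.
P(S | J) = 0.22828 / 0.83 = 0.275036…

0.2750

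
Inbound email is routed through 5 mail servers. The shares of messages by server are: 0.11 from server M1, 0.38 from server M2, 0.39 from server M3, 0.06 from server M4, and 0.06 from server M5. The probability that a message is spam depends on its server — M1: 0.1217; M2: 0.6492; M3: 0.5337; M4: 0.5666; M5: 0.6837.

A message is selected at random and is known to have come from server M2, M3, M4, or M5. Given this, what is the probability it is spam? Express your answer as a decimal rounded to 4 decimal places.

Let J = {M2, M3, M4, M5}.
P(J) = 0.38 + 0.39 + 0.06 + 0.06 = 0.89.
P(S ∩ J) = 0.6492·0.38 + 0.5337·0.39 + 0.5666·0.06 + 0.6837·0.06 = 0.246696 + 0.208143 + 0.033996 + 0.041022 = 0.529857.
P(S | J) = 0.529857 / 0.89 = 0.595345…

P(S|J) ≈ 0.5953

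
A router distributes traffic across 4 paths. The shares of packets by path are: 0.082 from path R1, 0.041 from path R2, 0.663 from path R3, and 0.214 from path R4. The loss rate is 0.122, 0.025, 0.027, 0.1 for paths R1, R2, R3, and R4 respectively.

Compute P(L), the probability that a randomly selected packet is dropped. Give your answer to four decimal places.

P(L) = P(L|R1)·P(R1) + P(L|R2)·P(R2) + P(L|R3)·P(R3) + P(L|R4)·P(R4)
      = 0.122·0.082 + 0.025·0.041 + 0.027·0.663 + 0.1·0.214
      = 0.010004 + 0.001025 + 0.017901 + 0.0214 = 0.05033

P(L) ≈ 0.0503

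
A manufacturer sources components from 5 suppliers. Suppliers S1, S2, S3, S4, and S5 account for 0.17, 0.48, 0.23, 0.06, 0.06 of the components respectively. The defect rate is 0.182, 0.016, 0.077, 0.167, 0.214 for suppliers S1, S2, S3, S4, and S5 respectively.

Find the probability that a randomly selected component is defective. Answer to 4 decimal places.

0.0792

Summing over the partition,
P(D) = P(D|S1)·P(S1) + P(D|S2)·P(S2) + P(D|S3)·P(S3) + P(D|S4)·P(S4) + P(D|S5)·P(S5)
      = 0.182·0.17 + 0.016·0.48 + 0.077·0.23 + 0.167·0.06 + 0.214·0.06
      = 0.03094 + 0.00768 + 0.01771 + 0.01002 + 0.01284 = 0.07919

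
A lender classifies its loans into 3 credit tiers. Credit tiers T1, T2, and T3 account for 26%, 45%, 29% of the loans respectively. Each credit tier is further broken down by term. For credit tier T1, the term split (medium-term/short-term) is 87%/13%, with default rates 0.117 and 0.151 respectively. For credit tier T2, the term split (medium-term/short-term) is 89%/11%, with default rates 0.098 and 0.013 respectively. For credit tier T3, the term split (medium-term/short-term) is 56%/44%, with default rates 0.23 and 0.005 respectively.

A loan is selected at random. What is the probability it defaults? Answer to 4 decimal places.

0.1095

P(D|T1) = 0.87·0.117 + 0.13·0.151 = 0.10179 + 0.01963 = 0.12142
P(D|T2) = 0.89·0.098 + 0.11·0.013 = 0.08722 + 0.00143 = 0.08865
P(D|T3) = 0.56·0.23 + 0.44·0.005 = 0.1288 + 0.0022 = 0.131
Then overall,
P(D) = 0.26·0.12142 + 0.45·0.08865 + 0.29·0.131
      = 0.0315692 + 0.0398925 + 0.03799 = 0.1094517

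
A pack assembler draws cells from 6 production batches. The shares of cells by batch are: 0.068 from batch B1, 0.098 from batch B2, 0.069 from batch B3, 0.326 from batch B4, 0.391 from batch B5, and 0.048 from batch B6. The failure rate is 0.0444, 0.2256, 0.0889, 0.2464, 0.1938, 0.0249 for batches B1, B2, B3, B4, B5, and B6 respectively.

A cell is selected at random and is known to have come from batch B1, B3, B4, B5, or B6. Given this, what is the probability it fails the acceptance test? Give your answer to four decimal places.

Let S = {B1, B3, B4, B5, B6}.
P(S) = 0.068 + 0.069 + 0.326 + 0.391 + 0.048 = 0.902.
P(F ∩ S) = 0.0444·0.068 + 0.0889·0.069 + 0.2464·0.326 + 0.1938·0.391 + 0.0249·0.048 = 0.0030192 + 0.0061341 + 0.0803264 + 0.0757758 + 0.0011952 = 0.1664507.
P(F | S) = 0.1664507 / 0.902 = 0.184535…

0.1845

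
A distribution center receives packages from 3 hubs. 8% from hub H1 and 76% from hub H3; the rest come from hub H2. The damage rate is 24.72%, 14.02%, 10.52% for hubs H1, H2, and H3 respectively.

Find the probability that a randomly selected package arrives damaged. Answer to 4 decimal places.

P(H2) = 1 − (0.08 + 0.76) = 0.16.
Using total probability over the partition,
P(D) = P(D|H1)·P(H1) + P(D|H2)·P(H2) + P(D|H3)·P(H3)
      = 0.2472·0.08 + 0.1402·0.16 + 0.1052·0.76
      = 0.019776 + 0.022432 + 0.079952 = 0.12216

P(D) ≈ 0.1222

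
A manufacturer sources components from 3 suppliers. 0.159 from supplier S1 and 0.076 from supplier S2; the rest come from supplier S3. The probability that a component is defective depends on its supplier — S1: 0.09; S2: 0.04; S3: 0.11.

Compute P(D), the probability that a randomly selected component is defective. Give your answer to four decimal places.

P(S3) = 1 − (0.159 + 0.076) = 0.765.
P(D) = P(D|S1)·P(S1) + P(D|S2)·P(S2) + P(D|S3)·P(S3)
      = 0.09·0.159 + 0.04·0.076 + 0.11·0.765
      = 0.01431 + 0.00304 + 0.08415 = 0.1015

0.1015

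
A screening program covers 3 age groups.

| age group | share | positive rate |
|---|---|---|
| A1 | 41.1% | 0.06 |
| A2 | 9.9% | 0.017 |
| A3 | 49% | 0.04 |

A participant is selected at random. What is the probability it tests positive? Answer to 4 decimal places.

0.0459

P(T) = P(T|A1)·P(A1) + P(T|A2)·P(A2) + P(T|A3)·P(A3)
      = 0.06·0.411 + 0.017·0.099 + 0.04·0.49
      = 0.02466 + 0.001683 + 0.0196 = 0.045943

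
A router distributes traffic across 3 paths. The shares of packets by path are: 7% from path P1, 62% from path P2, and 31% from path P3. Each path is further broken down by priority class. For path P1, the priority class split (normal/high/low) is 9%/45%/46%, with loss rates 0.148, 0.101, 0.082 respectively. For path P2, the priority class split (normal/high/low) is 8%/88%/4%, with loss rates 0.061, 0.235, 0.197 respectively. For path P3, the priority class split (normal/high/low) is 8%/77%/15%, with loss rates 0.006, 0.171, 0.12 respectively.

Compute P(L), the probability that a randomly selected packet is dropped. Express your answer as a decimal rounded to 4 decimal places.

P(L|P1) = 0.09·0.148 + 0.45·0.101 + 0.46·0.082 = 0.01332 + 0.04545 + 0.03772 = 0.09649
P(L|P2) = 0.08·0.061 + 0.88·0.235 + 0.04·0.197 = 0.00488 + 0.2068 + 0.00788 = 0.21956
P(L|P3) = 0.08·0.006 + 0.77·0.171 + 0.15·0.12 = 0.00048 + 0.13167 + 0.018 = 0.15015
By total probability over the outer partition,
P(L) = 0.07·0.09649 + 0.62·0.21956 + 0.31·0.15015
      = 0.0067543 + 0.1361272 + 0.0465465 = 0.189428

P(L) ≈ 0.1894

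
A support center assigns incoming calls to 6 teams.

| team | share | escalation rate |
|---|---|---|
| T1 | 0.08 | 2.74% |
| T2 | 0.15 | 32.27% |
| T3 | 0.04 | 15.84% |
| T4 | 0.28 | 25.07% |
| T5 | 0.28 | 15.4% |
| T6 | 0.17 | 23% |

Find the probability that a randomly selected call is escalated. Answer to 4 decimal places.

0.2093

P(E) = P(E|T1)·P(T1) + P(E|T2)·P(T2) + P(E|T3)·P(T3) + P(E|T4)·P(T4) + P(E|T5)·P(T5) + P(E|T6)·P(T6)
      = 0.0274·0.08 + 0.3227·0.15 + 0.1584·0.04 + 0.2507·0.28 + 0.154·0.28 + 0.23·0.17
      = 0.002192 + 0.048405 + 0.006336 + 0.070196 + 0.04312 + 0.0391 = 0.209349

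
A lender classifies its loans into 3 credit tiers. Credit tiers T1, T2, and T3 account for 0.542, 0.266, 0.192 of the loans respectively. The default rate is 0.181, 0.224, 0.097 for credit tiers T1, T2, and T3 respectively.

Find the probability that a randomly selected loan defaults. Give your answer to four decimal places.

0.1763

P(D) = P(D|T1)·P(T1) + P(D|T2)·P(T2) + P(D|T3)·P(T3)
      = 0.181·0.542 + 0.224·0.266 + 0.097·0.192
      = 0.098102 + 0.059584 + 0.018624 = 0.17631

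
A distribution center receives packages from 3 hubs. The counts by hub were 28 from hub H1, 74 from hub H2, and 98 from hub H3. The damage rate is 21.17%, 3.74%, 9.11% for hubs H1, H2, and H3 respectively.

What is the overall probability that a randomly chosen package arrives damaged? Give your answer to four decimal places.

Total: 28 + 74 + 98 = 200.
P(H1) = 28/200 = 0.14. P(H2) = 74/200 = 0.37. P(H3) = 98/200 = 0.49.
P(D) = P(D|H1)·P(H1) + P(D|H2)·P(H2) + P(D|H3)·P(H3)
      = 0.2117·0.14 + 0.0374·0.37 + 0.0911·0.49
      = 0.029638 + 0.013838 + 0.044639 = 0.088115

P(D) ≈ 0.0881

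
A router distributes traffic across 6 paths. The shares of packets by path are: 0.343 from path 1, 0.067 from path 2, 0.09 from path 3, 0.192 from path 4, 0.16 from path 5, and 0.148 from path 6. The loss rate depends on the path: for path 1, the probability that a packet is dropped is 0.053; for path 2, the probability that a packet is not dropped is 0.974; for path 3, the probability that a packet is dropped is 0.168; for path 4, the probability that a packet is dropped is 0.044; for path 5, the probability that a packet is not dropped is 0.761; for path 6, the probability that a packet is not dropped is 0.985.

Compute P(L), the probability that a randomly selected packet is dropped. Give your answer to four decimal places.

P(L) ≈ 0.0839

P(L|2) = 1 − 0.974 = 0.026.
P(L|5) = 1 − 0.761 = 0.239.
P(L|6) = 1 − 0.985 = 0.015.
Using total probability over the partition,
P(L) = P(L|1)·P(1) + P(L|2)·P(2) + P(L|3)·P(3) + P(L|4)·P(4) + P(L|5)·P(5) + P(L|6)·P(6)
      = 0.053·0.343 + 0.026·0.067 + 0.168·0.09 + 0.044·0.192 + 0.239·0.16 + 0.015·0.148
      = 0.018179 + 0.001742 + 0.01512 + 0.008448 + 0.03824 + 0.00222 = 0.083949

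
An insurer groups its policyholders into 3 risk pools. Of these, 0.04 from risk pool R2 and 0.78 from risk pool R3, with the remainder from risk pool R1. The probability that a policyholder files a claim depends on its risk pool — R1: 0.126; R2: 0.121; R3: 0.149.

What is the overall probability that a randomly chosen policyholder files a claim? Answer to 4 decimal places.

0.1437

P(R1) = 1 − (0.04 + 0.78) = 0.18.
P(C) = P(C|R1)·P(R1) + P(C|R2)·P(R2) + P(C|R3)·P(R3)
      = 0.126·0.18 + 0.121·0.04 + 0.149·0.78
      = 0.02268 + 0.00484 + 0.11622 = 0.14374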